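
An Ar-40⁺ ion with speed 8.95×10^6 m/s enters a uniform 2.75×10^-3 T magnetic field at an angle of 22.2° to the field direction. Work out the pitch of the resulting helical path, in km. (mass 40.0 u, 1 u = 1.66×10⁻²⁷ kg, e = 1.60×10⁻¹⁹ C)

pitch ≈ 7.86 km

The velocity component along B is v∥ = v cos22.2° = 8.29×10^6 m/s.
The cyclotron period T = 2πm/(qB) = 9.48×10^-4 s is set by m, q, B alone.
Pitch = v∥·T = (8.29×10^6)(9.48×10^-4) = 7860 m.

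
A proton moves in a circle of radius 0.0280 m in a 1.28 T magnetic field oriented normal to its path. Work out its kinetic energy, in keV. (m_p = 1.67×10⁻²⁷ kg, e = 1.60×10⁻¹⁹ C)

v = qBr/m = (1×1.60×10^-19)(1.28)(0.0280) / (1.67×10^-27) = 3.43×10^6 m/s.
K = ½mv² = 0.5·(1.67×10^-27)·(3.43×10^6)² = 9.85×10^-15 J = 61.5 keV.

K ≈ 61.5 keV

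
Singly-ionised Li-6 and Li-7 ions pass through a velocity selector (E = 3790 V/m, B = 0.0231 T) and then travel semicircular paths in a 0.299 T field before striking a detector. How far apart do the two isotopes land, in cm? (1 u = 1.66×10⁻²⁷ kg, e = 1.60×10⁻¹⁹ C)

Δd ≈ 1.14 cm

Both emerge at v = E/B₁ = 1.64×10^5 m/s.
r = mv/(qB₂), so r₁ = 0.03416 m and r₂ = 0.03985 m, giving Δr = 5.69×10^-3 m.
After a semicircle each ion lands a diameter 2r from the entry slit, so the separation is 2Δr = 0.0114 m.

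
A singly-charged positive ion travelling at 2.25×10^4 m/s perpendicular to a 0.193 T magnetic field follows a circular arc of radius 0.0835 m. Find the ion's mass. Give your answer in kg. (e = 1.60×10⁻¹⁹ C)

m ≈ 1.15×10^-25 kg

qvB = mv²/r ⇒ m = qBr/v.
m = (1×1.60×10^-19)(0.193)(0.0835) / (2.25×10^4) = 1.15×10^-25 kg.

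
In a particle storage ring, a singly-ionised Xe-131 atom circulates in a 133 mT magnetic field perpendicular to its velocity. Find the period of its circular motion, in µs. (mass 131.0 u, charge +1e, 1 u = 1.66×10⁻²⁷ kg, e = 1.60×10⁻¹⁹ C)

T ≈ 64.2 µs

The cyclotron period is independent of speed: T = 2πm/(qB).
T = 2π(2.17×10^-25) / [(1×1.60×10^-19)(0.133)] = 6.42×10^-5 s.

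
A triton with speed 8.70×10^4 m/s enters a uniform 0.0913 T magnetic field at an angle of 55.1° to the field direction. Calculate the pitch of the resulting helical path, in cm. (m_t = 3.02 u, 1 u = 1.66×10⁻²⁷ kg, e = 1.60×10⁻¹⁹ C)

The velocity component along B is v∥ = v cos55.1° = 4.98×10^4 m/s.
The cyclotron period T = 2πm/(qB) = 2.16×10^-6 s is set by m, q, B alone.
Pitch = v∥·T = (4.98×10^4)(2.16×10^-6) = 0.107 m.

pitch ≈ 10.7 cm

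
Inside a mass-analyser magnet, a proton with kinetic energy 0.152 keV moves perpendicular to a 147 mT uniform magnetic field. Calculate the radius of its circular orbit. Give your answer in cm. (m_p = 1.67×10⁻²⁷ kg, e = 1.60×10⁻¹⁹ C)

r ≈ 1.21 cm

Convert the energy: K = 0.152 keV = 2.43×10^-17 J.
v = √(2K/m) = √(2·2.43×10^-17/1.67×10^-27) = 1.71×10^5 m/s.
r = mv/(qB) = (1.67×10^-27)(1.71×10^5) / [(1×1.60×10^-19)(0.147)] = 0.0121 m.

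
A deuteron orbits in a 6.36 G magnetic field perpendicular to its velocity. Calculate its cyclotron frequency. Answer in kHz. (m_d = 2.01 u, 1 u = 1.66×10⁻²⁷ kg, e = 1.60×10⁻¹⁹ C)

f = qB/(2πm) = (1×1.60×10^-19)(6.36×10^-4) / [2π(3.34×10^-27)] = 4850 Hz.

f ≈ 4.85 kHz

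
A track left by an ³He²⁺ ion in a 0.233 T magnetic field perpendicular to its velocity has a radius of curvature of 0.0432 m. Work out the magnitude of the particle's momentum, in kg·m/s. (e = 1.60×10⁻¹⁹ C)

Since qvB = mv²/r, the momentum p = mv = qBr.
p = (2×1.60×10^-19)(0.233)(0.0432) = 3.22×10^-21 kg·m/s.

p ≈ 3.22×10^-21 kg·m/s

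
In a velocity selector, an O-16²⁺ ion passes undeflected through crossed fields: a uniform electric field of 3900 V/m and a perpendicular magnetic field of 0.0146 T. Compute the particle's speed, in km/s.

For zero net force, qE = qvB, so v = E/B.
v = (3900) / (0.0146) = 2.67×10^5 m/s.

v ≈ 267 km/s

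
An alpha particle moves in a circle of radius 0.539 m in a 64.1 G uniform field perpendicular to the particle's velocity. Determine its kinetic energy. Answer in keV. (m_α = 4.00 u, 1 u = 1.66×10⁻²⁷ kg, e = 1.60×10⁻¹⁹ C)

v = qBr/m = (2×1.60×10^-19)(6.41×10^-3)(0.539) / (6.64×10^-27) = 1.67×10^5 m/s.
K = ½mv² = 0.5·(6.64×10^-27)·(1.67×10^5)² = 9.20×10^-17 J = 0.575 keV.

K ≈ 0.575 keV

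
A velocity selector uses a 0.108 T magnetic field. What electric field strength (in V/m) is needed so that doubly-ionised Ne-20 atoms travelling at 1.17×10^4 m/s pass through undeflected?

qE = qvB ⇒ E = vB = (1.17×10^4)(0.108) = 1260 V/m.

E ≈ 1260 V/m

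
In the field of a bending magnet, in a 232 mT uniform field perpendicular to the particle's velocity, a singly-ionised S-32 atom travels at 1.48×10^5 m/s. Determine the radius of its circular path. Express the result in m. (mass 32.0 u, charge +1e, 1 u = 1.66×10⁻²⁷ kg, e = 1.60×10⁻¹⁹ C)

The magnetic force provides the centripetal force: qvB = mv²/r, so r = mv/(qB).
r = (5.31×10^-26 kg)(1.48×10^5 m/s) / [(1×1.60×10^-19 C)(0.232 T)] = 0.212 m.

r ≈ 0.212 m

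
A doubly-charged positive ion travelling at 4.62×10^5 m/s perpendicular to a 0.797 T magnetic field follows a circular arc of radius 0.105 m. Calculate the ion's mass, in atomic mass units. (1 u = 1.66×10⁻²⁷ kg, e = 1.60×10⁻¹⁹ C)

qvB = mv²/r ⇒ m = qBr/v.
m = (2×1.60×10^-19)(0.797)(0.105) / (4.62×10^5) = 5.80×10^-26 kg = 34.9 u.

m ≈ 34.9 u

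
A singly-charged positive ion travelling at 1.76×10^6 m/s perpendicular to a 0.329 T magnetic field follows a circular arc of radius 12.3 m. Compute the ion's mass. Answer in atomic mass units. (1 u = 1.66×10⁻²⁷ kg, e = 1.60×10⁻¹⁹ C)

m ≈ 222 u

qvB = mv²/r ⇒ m = qBr/v.
m = (1×1.60×10^-19)(0.329)(12.3) / (1.76×10^6) = 3.68×10^-25 kg = 222 u.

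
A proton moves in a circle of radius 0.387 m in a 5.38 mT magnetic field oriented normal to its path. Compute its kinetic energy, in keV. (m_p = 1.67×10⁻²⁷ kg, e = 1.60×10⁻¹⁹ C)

K ≈ 0.208 keV

v = qBr/m = (1×1.60×10^-19)(5.38×10^-3)(0.387) / (1.67×10^-27) = 1.99×10^5 m/s.
K = ½mv² = 0.5·(1.67×10^-27)·(1.99×10^5)² = 3.32×10^-17 J = 0.208 keV.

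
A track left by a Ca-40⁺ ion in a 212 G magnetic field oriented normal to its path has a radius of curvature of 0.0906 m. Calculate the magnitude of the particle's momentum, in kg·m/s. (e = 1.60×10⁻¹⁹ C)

p ≈ 3.07×10^-22 kg·m/s

Since qvB = mv²/r, the momentum p = mv = qBr.
p = (1×1.60×10^-19)(0.0212)(0.0906) = 3.07×10^-22 kg·m/s.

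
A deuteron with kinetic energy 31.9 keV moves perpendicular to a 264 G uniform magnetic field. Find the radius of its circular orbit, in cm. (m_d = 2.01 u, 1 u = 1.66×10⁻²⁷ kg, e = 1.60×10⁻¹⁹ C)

Convert the energy: K = 31.9 keV = 5.10×10^-15 J.
v = √(2K/m) = √(2·5.10×10^-15/3.34×10^-27) = 1.75×10^6 m/s.
r = mv/(qB) = (3.34×10^-27)(1.75×10^6) / [(1×1.60×10^-19)(0.0264)] = 1.38 m.

r ≈ 138 cm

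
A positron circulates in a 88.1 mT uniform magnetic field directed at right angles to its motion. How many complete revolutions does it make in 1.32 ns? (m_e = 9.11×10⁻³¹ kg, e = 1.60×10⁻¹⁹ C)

N = 3

T = 2πm/(qB) = 2π(9.11×10^-31) / [(1×1.60×10^-19)(0.0881)] = 4.0607×10^-10 s.
N = t/T = 1.32×10^-9 / 4.0607×10^-10 ≈ 3.25, so 3 complete revolutions.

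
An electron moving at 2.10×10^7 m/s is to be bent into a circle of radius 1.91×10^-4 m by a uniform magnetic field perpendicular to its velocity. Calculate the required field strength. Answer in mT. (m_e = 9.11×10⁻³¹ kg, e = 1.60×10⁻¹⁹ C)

B ≈ 626 mT

qvB = mv²/r gives B = mv/(qr).
B = (9.11×10^-31)(2.10×10^7) / [(1×1.60×10^-19)(1.91×10^-4)] = 0.626 T.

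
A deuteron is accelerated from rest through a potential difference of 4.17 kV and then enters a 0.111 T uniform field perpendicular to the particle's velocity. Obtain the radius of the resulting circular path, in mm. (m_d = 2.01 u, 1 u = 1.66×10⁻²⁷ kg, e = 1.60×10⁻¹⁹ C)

The kinetic energy gained is K = qV = (1×1.60×10^-19)(4170) = 6.67×10^-16 J.
v = √(2K/m) = 6.32×10^5 m/s.
r = mv/(qB) = (3.34×10^-27)(6.32×10^5) / [(1×1.60×10^-19)(0.111)] = 0.119 m.

r ≈ 119 mm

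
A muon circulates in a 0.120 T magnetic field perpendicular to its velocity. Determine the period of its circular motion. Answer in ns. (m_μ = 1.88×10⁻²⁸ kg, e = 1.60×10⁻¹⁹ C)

T ≈ 61.5 ns

The cyclotron period is independent of speed: T = 2πm/(qB).
T = 2π(1.88×10^-28) / [(1×1.60×10^-19)(0.120)] = 6.15×10^-8 s.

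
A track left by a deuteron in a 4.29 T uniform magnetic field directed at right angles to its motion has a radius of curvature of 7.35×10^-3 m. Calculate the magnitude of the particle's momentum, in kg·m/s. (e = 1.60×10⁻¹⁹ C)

p ≈ 5.05×10^-21 kg·m/s

Since qvB = mv²/r, the momentum p = mv = qBr.
p = (1×1.60×10^-19)(4.29)(7.35×10^-3) = 5.05×10^-21 kg·m/s.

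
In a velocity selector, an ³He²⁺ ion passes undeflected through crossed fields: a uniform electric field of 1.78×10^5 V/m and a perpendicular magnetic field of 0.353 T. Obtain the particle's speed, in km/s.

v ≈ 504 km/s

For zero net force, qE = qvB, so v = E/B.
v = (1.78×10^5) / (0.353) = 5.04×10^5 m/s.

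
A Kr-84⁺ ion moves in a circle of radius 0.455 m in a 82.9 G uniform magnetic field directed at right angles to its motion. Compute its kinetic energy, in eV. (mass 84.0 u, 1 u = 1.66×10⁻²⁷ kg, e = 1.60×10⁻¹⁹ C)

K ≈ 8.16 eV

v = qBr/m = (1×1.60×10^-19)(8.29×10^-3)(0.455) / (1.39×10^-25) = 4330 m/s.
K = ½mv² = 0.5·(1.39×10^-25)·(4330)² = 1.31×10^-18 J = 8.16 eV.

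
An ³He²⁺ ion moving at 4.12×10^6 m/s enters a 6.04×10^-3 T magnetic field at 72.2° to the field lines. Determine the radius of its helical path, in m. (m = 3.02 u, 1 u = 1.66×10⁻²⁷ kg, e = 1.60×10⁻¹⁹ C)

Only the perpendicular component v⊥ = v sin72.2° = 3.92×10^6 m/s is bent by the field.
r = m v⊥ /(qB) = (5.01×10^-27)(3.92×10^6) / [(2×1.60×10^-19)(6.04×10^-3)] = 10.2 m.

r ≈ 10.2 m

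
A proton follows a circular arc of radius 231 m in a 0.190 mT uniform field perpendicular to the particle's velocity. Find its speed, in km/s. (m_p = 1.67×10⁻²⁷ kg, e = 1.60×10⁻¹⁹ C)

From qvB = mv²/r, v = qBr/m.
v = (1×1.60×10^-19)(1.90×10^-4)(231) / (1.67×10^-27) = 4.21×10^6 m/s.

v ≈ 4210 km/s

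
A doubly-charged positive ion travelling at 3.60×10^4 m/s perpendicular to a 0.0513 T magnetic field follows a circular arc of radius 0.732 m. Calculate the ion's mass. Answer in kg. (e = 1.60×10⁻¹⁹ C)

qvB = mv²/r ⇒ m = qBr/v.
m = (2×1.60×10^-19)(0.0513)(0.732) / (3.60×10^4) = 3.34×10^-25 kg.

m ≈ 3.34×10^-25 kg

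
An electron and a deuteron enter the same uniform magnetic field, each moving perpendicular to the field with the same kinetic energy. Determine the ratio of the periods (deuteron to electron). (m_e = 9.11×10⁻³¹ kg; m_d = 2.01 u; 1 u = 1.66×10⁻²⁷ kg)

T = 2πm/(qB) is independent of speed, so T₂/T₁ = (m₂/q₂)/(m₁/q₁).
T_{deuteron}/T_{electron} = (3.34×10^-27/1e) / (9.11×10^-31/1e) = 3660.

ratio ≈ 3660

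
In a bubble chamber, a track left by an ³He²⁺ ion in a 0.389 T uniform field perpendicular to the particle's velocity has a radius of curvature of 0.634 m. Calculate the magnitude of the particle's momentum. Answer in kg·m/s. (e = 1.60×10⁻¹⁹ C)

p ≈ 7.89×10^-20 kg·m/s

Since qvB = mv²/r, the momentum p = mv = qBr.
p = (2×1.60×10^-19)(0.389)(0.634) = 7.89×10^-20 kg·m/s.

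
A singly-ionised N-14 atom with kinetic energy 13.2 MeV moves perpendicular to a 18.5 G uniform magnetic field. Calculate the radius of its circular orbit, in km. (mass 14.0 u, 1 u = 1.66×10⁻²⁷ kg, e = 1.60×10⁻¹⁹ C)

Convert the energy: K = 13.2 MeV = 2.11×10^-12 J.
v = √(2K/m) = √(2·2.11×10^-12/2.32×10^-26) = 1.35×10^7 m/s.
r = mv/(qB) = (2.32×10^-26)(1.35×10^7) / [(1×1.60×10^-19)(1.85×10^-3)] = 1060 m.

r ≈ 1.06 km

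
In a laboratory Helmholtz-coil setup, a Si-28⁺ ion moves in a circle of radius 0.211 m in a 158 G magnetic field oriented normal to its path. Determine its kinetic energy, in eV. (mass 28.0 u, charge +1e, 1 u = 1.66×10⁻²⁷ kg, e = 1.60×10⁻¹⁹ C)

K ≈ 19.1 eV

v = qBr/m = (1×1.60×10^-19)(0.0158)(0.211) / (4.65×10^-26) = 1.15×10^4 m/s.
K = ½mv² = 0.5·(4.65×10^-26)·(1.15×10^4)² = 3.06×10^-18 J = 19.1 eV.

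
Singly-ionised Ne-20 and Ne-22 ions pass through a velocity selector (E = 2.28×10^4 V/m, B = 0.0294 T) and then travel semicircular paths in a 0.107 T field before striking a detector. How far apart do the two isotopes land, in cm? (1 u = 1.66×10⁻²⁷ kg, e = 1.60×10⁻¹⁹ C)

Δd ≈ 30.1 cm

Both emerge at v = E/B₁ = 7.76×10^5 m/s.
r = mv/(qB₂), so r₁ = 1.504 m and r₂ = 1.654 m, giving Δr = 0.150 m.
After a semicircle each ion lands a diameter 2r from the entry slit, so the separation is 2Δr = 0.301 m.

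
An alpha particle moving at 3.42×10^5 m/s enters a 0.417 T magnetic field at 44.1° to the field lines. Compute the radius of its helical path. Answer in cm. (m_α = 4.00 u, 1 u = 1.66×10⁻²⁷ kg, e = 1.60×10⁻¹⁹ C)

r ≈ 1.18 cm

Only the perpendicular component v⊥ = v sin44.1° = 2.38×10^5 m/s is bent by the field.
r = m v⊥ /(qB) = (6.64×10^-27)(2.38×10^5) / [(2×1.60×10^-19)(0.417)] = 0.0118 m.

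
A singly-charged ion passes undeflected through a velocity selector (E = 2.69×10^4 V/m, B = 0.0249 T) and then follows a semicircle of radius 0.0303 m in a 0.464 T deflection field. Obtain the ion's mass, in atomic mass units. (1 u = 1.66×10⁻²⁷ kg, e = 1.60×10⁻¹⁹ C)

v = E/B₁ = 1.08×10^6 m/s.
From r = mv/(qB₂), m = qB₂r/v = (1×1.60×10^-19)(0.464)(0.0303) / (1.08×10^6) = 2.08×10^-27 kg.
In atomic mass units: m = 2.08×10^-27 / 1.66×10^-27 = 1.25 u.

m ≈ 1.25 u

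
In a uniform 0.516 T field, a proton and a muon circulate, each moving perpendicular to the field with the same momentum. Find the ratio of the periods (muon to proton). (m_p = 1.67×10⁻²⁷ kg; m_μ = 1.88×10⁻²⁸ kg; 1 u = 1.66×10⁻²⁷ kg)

T = 2πm/(qB) is independent of speed, so T₂/T₁ = (m₂/q₂)/(m₁/q₁).
T_{muon}/T_{proton} = (1.88×10^-28/1e) / (1.67×10^-27/1e) = 0.113.

ratio ≈ 0.113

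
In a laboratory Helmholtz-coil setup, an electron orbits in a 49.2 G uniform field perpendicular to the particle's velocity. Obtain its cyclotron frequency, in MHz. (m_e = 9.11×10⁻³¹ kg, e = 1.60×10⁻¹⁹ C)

f ≈ 138 MHz

f = qB/(2πm) = (1×1.60×10^-19)(4.92×10^-3) / [2π(9.11×10^-31)] = 1.38×10^8 Hz.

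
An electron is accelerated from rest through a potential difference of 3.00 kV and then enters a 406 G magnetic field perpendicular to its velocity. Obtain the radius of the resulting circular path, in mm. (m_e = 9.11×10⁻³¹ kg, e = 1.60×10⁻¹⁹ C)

The kinetic energy gained is K = qV = (1×1.60×10^-19)(3000) = 4.80×10^-16 J.
v = √(2K/m) = 3.25×10^7 m/s.
r = mv/(qB) = (9.11×10^-31)(3.25×10^7) / [(1×1.60×10^-19)(0.0406)] = 4.55×10^-3 m.

r ≈ 4.55 mm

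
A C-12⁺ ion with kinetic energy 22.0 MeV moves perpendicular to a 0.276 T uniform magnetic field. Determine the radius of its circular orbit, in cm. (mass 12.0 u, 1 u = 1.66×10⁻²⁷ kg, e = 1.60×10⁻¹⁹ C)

Convert the energy: K = 22.0 MeV = 3.52×10^-12 J.
v = √(2K/m) = √(2·3.52×10^-12/1.99×10^-26) = 1.88×10^7 m/s.
r = mv/(qB) = (1.99×10^-26)(1.88×10^7) / [(1×1.60×10^-19)(0.276)] = 8.48 m.

r ≈ 848 cm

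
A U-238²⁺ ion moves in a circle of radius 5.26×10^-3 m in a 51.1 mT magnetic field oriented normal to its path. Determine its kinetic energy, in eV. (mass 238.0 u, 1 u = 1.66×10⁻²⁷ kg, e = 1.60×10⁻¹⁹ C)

v = qBr/m = (2×1.60×10^-19)(0.0511)(5.26×10^-3) / (3.95×10^-25) = 218 m/s.
K = ½mv² = 0.5·(3.95×10^-25)·(218)² = 9.36×10^-21 J = 0.0585 eV.

K ≈ 0.0585 eV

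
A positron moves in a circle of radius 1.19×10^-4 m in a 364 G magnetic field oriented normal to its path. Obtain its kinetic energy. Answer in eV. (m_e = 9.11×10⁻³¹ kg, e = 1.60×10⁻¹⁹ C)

v = qBr/m = (1×1.60×10^-19)(0.0364)(1.19×10^-4) / (9.11×10^-31) = 7.61×10^5 m/s.
K = ½mv² = 0.5·(9.11×10^-31)·(7.61×10^5)² = 2.64×10^-19 J = 1.65 eV.

K ≈ 1.65 eV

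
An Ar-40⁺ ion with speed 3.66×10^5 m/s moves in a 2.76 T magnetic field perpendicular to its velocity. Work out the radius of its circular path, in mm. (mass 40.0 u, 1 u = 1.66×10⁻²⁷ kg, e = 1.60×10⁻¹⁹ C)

r ≈ 55.0 mm

The magnetic force provides the centripetal force: qvB = mv²/r, so r = mv/(qB).
r = (6.64×10^-26 kg)(3.66×10^5 m/s) / [(1×1.60×10^-19 C)(2.76 T)] = 0.0550 m.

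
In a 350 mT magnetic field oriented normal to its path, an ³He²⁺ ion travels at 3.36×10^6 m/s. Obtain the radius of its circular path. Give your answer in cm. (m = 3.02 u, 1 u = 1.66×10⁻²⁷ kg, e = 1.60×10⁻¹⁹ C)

r ≈ 15.0 cm

The magnetic force provides the centripetal force: qvB = mv²/r, so r = mv/(qB).
r = (5.01×10^-27 kg)(3.36×10^6 m/s) / [(2×1.60×10^-19 C)(0.350 T)] = 0.150 m.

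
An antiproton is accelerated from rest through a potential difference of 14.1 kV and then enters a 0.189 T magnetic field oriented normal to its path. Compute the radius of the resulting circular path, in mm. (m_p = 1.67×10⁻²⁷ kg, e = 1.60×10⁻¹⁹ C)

r ≈ 90.8 mm

The kinetic energy gained is K = qV = (1×1.60×10^-19)(1.41×10^4) = 2.26×10^-15 J.
v = √(2K/m) = 1.64×10^6 m/s.
r = mv/(qB) = (1.67×10^-27)(1.64×10^6) / [(1×1.60×10^-19)(0.189)] = 0.0908 m.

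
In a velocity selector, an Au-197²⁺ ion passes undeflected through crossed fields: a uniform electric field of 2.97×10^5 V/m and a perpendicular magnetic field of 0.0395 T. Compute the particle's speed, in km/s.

For zero net force, qE = qvB, so v = E/B.
v = (2.97×10^5) / (0.0395) = 7.52×10^6 m/s.

v ≈ 7520 km/s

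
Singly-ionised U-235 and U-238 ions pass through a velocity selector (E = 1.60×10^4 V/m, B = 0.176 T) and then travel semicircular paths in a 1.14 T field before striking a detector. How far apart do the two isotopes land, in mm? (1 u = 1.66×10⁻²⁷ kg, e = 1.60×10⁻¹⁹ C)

Both emerge at v = E/B₁ = 9.09×10^4 m/s.
r = mv/(qB₂), so r₁ = 0.19443 m and r₂ = 0.19691 m, giving Δr = 2.48×10^-3 m.
After a semicircle each ion lands a diameter 2r from the entry slit, so the separation is 2Δr = 4.96×10^-3 m.

Δd ≈ 4.96 mm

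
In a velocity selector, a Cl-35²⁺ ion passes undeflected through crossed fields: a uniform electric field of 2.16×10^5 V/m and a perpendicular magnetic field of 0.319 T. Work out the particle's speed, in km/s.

v ≈ 677 km/s

For zero net force, qE = qvB, so v = E/B.
v = (2.16×10^5) / (0.319) = 6.77×10^5 m/s.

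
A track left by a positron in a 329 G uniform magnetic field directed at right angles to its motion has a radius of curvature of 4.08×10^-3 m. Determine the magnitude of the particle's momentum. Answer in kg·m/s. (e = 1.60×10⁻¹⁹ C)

p ≈ 2.15×10^-23 kg·m/s

Since qvB = mv²/r, the momentum p = mv = qBr.
p = (1×1.60×10^-19)(0.0329)(4.08×10^-3) = 2.15×10^-23 kg·m/s.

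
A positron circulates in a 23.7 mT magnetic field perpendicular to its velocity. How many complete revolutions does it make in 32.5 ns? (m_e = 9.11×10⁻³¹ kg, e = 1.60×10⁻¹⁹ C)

T = 2πm/(qB) = 2π(9.11×10^-31) / [(1×1.60×10^-19)(0.0237)] = 1.5095×10^-9 s.
N = t/T = 3.25×10^-8 / 1.5095×10^-9 ≈ 21.53, so 21 complete revolutions.

N = 21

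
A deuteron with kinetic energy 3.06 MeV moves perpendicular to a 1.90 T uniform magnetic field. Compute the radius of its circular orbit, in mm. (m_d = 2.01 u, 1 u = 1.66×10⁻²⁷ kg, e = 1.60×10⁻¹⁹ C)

Convert the energy: K = 3.06 MeV = 4.90×10^-13 J.
v = √(2K/m) = √(2·4.90×10^-13/3.34×10^-27) = 1.71×10^7 m/s.
r = mv/(qB) = (3.34×10^-27)(1.71×10^7) / [(1×1.60×10^-19)(1.90)] = 0.188 m.

r ≈ 188 mm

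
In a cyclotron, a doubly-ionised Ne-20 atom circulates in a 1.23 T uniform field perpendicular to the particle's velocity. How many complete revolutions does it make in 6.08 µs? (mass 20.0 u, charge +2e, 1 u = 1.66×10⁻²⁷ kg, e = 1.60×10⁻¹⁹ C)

T = 2πm/(qB) = 2π(3.32×10^-26) / [(2×1.60×10^-19)(1.23)] = 5.2998×10^-7 s.
N = t/T = 6.08×10^-6 / 5.2998×10^-7 ≈ 11.47, so 11 complete revolutions.

N = 11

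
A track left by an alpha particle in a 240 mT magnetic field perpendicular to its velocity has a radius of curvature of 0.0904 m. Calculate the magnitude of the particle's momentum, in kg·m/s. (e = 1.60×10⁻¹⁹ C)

Since qvB = mv²/r, the momentum p = mv = qBr.
p = (2×1.60×10^-19)(0.240)(0.0904) = 6.94×10^-21 kg·m/s.

p ≈ 6.94×10^-21 kg·m/s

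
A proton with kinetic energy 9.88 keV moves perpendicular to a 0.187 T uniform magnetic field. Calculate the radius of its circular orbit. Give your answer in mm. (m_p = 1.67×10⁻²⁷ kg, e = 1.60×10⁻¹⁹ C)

r ≈ 76.8 mm

Convert the energy: K = 9.88 keV = 1.58×10^-15 J.
v = √(2K/m) = √(2·1.58×10^-15/1.67×10^-27) = 1.38×10^6 m/s.
r = mv/(qB) = (1.67×10^-27)(1.38×10^6) / [(1×1.60×10^-19)(0.187)] = 0.0768 m.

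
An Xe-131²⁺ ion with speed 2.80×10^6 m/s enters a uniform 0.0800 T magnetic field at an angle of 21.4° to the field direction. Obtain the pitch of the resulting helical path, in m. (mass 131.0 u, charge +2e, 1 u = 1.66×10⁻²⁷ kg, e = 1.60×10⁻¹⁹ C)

The velocity component along B is v∥ = v cos21.4° = 2.61×10^6 m/s.
The cyclotron period T = 2πm/(qB) = 5.34×10^-5 s is set by m, q, B alone.
Pitch = v∥·T = (2.61×10^6)(5.34×10^-5) = 139 m.

pitch ≈ 139 m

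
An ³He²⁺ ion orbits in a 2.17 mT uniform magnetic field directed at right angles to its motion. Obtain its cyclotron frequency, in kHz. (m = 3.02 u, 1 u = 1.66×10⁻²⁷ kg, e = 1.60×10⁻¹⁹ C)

f = qB/(2πm) = (2×1.60×10^-19)(2.17×10^-3) / [2π(5.01×10^-27)] = 2.20×10^4 Hz.

f ≈ 22.0 kHz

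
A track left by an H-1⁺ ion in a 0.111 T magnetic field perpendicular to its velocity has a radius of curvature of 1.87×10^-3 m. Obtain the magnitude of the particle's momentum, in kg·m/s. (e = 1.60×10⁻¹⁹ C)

p ≈ 3.32×10^-23 kg·m/s

Since qvB = mv²/r, the momentum p = mv = qBr.
p = (1×1.60×10^-19)(0.111)(1.87×10^-3) = 3.32×10^-23 kg·m/s.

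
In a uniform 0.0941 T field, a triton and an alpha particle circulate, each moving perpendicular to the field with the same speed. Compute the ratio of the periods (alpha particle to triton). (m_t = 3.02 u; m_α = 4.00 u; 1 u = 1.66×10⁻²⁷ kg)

ratio ≈ 0.662

T = 2πm/(qB) is independent of speed, so T₂/T₁ = (m₂/q₂)/(m₁/q₁).
T_{alpha particle}/T_{triton} = (6.64×10^-27/2e) / (5.01×10^-27/1e) = 0.662.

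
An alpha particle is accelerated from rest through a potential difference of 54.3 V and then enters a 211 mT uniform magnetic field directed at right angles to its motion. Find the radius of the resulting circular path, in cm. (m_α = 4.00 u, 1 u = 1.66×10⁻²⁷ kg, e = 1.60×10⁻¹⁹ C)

The kinetic energy gained is K = qV = (2×1.60×10^-19)(54.3) = 1.74×10^-17 J.
v = √(2K/m) = 7.23×10^4 m/s.
r = mv/(qB) = (6.64×10^-27)(7.23×10^4) / [(2×1.60×10^-19)(0.211)] = 7.11×10^-3 m.

r ≈ 0.711 cm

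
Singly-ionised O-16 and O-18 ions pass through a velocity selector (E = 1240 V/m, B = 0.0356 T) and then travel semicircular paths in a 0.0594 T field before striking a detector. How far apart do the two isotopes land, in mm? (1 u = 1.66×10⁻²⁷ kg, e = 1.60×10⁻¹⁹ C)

Δd ≈ 24.3 mm

Both emerge at v = E/B₁ = 3.48×10^4 m/s.
r = mv/(qB₂), so r₁ = 0.09734 m and r₂ = 0.1095 m, giving Δr = 0.0122 m.
After a semicircle each ion lands a diameter 2r from the entry slit, so the separation is 2Δr = 0.0243 m.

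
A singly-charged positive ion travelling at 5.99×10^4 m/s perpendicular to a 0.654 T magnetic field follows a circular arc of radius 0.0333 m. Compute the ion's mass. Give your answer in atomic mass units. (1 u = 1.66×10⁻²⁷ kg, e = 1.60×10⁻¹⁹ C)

m ≈ 35.0 u

qvB = mv²/r ⇒ m = qBr/v.
m = (1×1.60×10^-19)(0.654)(0.0333) / (5.99×10^4) = 5.82×10^-26 kg = 35.0 u.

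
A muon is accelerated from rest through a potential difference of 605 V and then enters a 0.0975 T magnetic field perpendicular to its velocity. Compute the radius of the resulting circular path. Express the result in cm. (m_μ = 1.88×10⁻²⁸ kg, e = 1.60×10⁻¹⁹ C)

The kinetic energy gained is K = qV = (1×1.60×10^-19)(605) = 9.68×10^-17 J.
v = √(2K/m) = 1.01×10^6 m/s.
r = mv/(qB) = (1.88×10^-28)(1.01×10^6) / [(1×1.60×10^-19)(0.0975)] = 0.0122 m.

r ≈ 1.22 cm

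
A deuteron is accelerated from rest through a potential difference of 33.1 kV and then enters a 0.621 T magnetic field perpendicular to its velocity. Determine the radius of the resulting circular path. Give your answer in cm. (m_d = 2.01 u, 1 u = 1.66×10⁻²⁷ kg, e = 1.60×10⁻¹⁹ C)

The kinetic energy gained is K = qV = (1×1.60×10^-19)(3.31×10^4) = 5.30×10^-15 J.
v = √(2K/m) = 1.78×10^6 m/s.
r = mv/(qB) = (3.34×10^-27)(1.78×10^6) / [(1×1.60×10^-19)(0.621)] = 0.0598 m.

r ≈ 5.98 cm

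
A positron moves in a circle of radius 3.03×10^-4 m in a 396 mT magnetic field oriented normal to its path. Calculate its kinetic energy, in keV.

K ≈ 1.26 keV

v = qBr/m = (1×1.60×10^-19)(0.396)(3.03×10^-4) / (9.11×10^-31) = 2.11×10^7 m/s.
K = ½mv² = 0.5·(9.11×10^-31)·(2.11×10^7)² = 2.02×10^-16 J = 1.26 keV.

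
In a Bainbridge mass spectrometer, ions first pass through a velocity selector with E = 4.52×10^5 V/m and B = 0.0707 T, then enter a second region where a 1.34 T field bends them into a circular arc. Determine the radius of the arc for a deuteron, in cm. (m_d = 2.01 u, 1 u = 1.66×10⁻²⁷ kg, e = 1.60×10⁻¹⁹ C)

r ≈ 9.95 cm

The selector passes v = E/B = 4.52×10^5/0.0707 = 6.39×10^6 m/s.
In the deflection region, r = mv/(qB₂) = (3.34×10^-27)(6.39×10^6) / [(1×1.60×10^-19)(1.34)] = 0.0995 m.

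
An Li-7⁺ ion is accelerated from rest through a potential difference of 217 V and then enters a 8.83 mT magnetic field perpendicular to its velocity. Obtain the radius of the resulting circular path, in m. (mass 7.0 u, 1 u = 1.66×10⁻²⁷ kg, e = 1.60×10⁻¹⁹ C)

The kinetic energy gained is K = qV = (1×1.60×10^-19)(217) = 3.47×10^-17 J.
v = √(2K/m) = 7.73×10^4 m/s.
r = mv/(qB) = (1.16×10^-26)(7.73×10^4) / [(1×1.60×10^-19)(8.83×10^-3)] = 0.636 m.

r ≈ 0.636 m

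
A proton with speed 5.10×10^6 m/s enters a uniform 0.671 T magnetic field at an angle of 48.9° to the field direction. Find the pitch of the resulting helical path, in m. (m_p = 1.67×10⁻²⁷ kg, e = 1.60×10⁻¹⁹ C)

pitch ≈ 0.328 m

The velocity component along B is v∥ = v cos48.9° = 3.35×10^6 m/s.
The cyclotron period T = 2πm/(qB) = 9.77×10^-8 s is set by m, q, B alone.
Pitch = v∥·T = (3.35×10^6)(9.77×10^-8) = 0.328 m.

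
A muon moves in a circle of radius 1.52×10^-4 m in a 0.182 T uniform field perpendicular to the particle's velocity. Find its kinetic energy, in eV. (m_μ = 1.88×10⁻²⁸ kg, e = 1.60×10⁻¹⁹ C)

v = qBr/m = (1×1.60×10^-19)(0.182)(1.52×10^-4) / (1.88×10^-28) = 2.35×10^4 m/s.
K = ½mv² = 0.5·(1.88×10^-28)·(2.35×10^4)² = 5.21×10^-20 J = 0.326 eV.

K ≈ 0.326 eV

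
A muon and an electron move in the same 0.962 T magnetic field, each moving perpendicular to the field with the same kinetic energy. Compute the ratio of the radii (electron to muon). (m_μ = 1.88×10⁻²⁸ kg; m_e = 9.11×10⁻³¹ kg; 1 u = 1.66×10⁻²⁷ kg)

r = √(2mK)/(qB) ⇒ at equal K, r ∝ √m/q.
r_{electron}/r_{muon} = 0.0696.

ratio ≈ 0.0696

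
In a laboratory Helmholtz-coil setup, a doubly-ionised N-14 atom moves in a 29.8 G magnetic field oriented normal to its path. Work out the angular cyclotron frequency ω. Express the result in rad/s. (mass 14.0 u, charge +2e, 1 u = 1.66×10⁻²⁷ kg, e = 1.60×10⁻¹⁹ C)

ω ≈ 4.10×10^4 rad/s

ω = qB/m = (2×1.60×10^-19)(2.98×10^-3) / (2.32×10^-26) = 4.10×10^4 rad/s.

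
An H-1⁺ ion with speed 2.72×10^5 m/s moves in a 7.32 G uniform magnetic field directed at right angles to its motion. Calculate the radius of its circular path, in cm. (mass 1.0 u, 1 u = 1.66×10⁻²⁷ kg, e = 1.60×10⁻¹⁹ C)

The magnetic force provides the centripetal force: qvB = mv²/r, so r = mv/(qB).
r = (1.66×10^-27 kg)(2.72×10^5 m/s) / [(1×1.60×10^-19 C)(7.32×10^-4 T)] = 3.86 m.

r ≈ 386 cm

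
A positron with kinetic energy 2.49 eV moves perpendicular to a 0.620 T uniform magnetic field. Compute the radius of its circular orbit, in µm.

r ≈ 8.59 µm

Convert the energy: K = 2.49 eV = 3.98×10^-19 J.
v = √(2K/m) = √(2·3.98×10^-19/9.11×10^-31) = 9.35×10^5 m/s.
r = mv/(qB) = (9.11×10^-31)(9.35×10^5) / [(1×1.60×10^-19)(0.620)] = 8.59×10^-6 m.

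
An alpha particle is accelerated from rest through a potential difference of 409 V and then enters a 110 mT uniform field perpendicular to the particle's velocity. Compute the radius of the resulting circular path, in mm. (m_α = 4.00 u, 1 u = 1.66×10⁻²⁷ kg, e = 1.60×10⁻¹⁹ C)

The kinetic energy gained is K = qV = (2×1.60×10^-19)(409) = 1.31×10^-16 J.
v = √(2K/m) = 1.99×10^5 m/s.
r = mv/(qB) = (6.64×10^-27)(1.99×10^5) / [(2×1.60×10^-19)(0.110)] = 0.0375 m.

r ≈ 37.5 mm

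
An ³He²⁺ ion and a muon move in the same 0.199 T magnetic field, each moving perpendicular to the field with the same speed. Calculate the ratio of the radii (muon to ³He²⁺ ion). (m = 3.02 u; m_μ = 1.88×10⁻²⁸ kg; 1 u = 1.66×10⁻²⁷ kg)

ratio ≈ 0.0750

r = mv/(qB) ⇒ at equal v, r ∝ m/q.
r_{muon}/r_{³He²⁺ ion} = 0.0750.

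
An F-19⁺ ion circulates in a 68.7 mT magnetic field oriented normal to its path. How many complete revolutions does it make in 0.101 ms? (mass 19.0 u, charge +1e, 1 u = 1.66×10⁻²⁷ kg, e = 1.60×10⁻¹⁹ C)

T = 2πm/(qB) = 2π(3.154×10^-26) / [(1×1.60×10^-19)(0.0687)] = 1.8029×10^-5 s.
N = t/T = 1.01×10^-4 / 1.8029×10^-5 ≈ 5.60, so 5 complete revolutions.

N = 5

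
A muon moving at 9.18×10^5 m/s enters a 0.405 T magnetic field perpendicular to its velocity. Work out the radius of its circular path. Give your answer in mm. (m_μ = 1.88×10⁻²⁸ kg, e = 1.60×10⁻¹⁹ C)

r ≈ 2.66 mm

The magnetic force provides the centripetal force: qvB = mv²/r, so r = mv/(qB).
r = (1.88×10^-28 kg)(9.18×10^5 m/s) / [(1×1.60×10^-19 C)(0.405 T)] = 2.66×10^-3 m.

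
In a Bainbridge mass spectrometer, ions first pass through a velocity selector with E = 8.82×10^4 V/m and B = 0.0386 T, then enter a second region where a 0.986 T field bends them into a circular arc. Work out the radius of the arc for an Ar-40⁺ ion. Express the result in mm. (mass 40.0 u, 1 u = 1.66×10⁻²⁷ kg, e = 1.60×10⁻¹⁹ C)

The selector passes v = E/B = 8.82×10^4/0.0386 = 2.28×10^6 m/s.
In the deflection region, r = mv/(qB₂) = (6.64×10^-26)(2.28×10^6) / [(1×1.60×10^-19)(0.986)] = 0.962 m.

r ≈ 962 mm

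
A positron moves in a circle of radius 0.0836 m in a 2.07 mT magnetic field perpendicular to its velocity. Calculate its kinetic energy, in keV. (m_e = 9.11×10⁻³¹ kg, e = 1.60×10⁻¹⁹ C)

K ≈ 2.63 keV

v = qBr/m = (1×1.60×10^-19)(2.07×10^-3)(0.0836) / (9.11×10^-31) = 3.04×10^7 m/s.
K = ½mv² = 0.5·(9.11×10^-31)·(3.04×10^7)² = 4.21×10^-16 J = 2.63 keV.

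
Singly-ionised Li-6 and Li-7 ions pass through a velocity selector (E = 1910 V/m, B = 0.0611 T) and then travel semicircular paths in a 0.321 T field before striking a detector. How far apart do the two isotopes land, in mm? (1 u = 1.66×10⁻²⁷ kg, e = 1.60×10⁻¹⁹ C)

Δd ≈ 2.02 mm

Both emerge at v = E/B₁ = 3.13×10^4 m/s.
r = mv/(qB₂), so r₁ = 6.06×10^-3 m and r₂ = 7.07×10^-3 m, giving Δr = 1.01×10^-3 m.
After a semicircle each ion lands a diameter 2r from the entry slit, so the separation is 2Δr = 2.02×10^-3 m.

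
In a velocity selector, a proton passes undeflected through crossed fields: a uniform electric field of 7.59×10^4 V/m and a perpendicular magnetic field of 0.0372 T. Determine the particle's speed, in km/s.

v ≈ 2040 km/s

For zero net force, qE = qvB, so v = E/B.
v = (7.59×10^4) / (0.0372) = 2.04×10^6 m/s.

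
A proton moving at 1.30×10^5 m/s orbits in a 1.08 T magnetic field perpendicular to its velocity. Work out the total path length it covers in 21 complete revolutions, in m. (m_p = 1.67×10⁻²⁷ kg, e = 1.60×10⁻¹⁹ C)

r = mv/(qB) = 1.26×10^-3 m, so one revolution covers 2πr = 7.89×10^-3 m.
In 21 revolutions: L = 21·2πr = 0.166 m.

L ≈ 0.166 m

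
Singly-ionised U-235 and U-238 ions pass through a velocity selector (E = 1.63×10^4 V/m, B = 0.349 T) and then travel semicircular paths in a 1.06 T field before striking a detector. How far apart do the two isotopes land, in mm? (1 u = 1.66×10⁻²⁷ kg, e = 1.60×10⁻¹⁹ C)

Both emerge at v = E/B₁ = 4.67×10^4 m/s.
r = mv/(qB₂), so r₁ = 0.10743 m and r₂ = 0.10880 m, giving Δr = 1.37×10^-3 m.
After a semicircle each ion lands a diameter 2r from the entry slit, so the separation is 2Δr = 2.74×10^-3 m.

Δd ≈ 2.74 mm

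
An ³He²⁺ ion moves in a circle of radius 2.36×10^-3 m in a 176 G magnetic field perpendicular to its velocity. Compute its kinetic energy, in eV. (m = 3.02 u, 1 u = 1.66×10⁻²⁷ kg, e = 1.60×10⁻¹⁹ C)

K ≈ 0.110 eV

v = qBr/m = (2×1.60×10^-19)(0.0176)(2.36×10^-3) / (5.01×10^-27) = 2650 m/s.
K = ½mv² = 0.5·(5.01×10^-27)·(2650)² = 1.76×10^-20 J = 0.110 eV.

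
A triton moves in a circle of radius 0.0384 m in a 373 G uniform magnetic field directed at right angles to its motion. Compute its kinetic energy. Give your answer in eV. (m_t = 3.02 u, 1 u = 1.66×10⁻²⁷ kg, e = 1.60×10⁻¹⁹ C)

K ≈ 32.7 eV

v = qBr/m = (1×1.60×10^-19)(0.0373)(0.0384) / (5.01×10^-27) = 4.57×10^4 m/s.
K = ½mv² = 0.5·(5.01×10^-27)·(4.57×10^4)² = 5.24×10^-18 J = 32.7 eV.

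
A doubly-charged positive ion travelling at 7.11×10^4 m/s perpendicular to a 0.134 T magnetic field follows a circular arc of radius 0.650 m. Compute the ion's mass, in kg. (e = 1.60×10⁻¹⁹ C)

qvB = mv²/r ⇒ m = qBr/v.
m = (2×1.60×10^-19)(0.134)(0.650) / (7.11×10^4) = 3.92×10^-25 kg.

m ≈ 3.92×10^-25 kg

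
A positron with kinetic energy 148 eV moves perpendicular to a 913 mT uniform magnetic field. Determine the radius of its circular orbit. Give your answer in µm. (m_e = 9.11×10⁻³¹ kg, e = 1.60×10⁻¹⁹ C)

Convert the energy: K = 148 eV = 2.37×10^-17 J.
v = √(2K/m) = √(2·2.37×10^-17/9.11×10^-31) = 7.21×10^6 m/s.
r = mv/(qB) = (9.11×10^-31)(7.21×10^6) / [(1×1.60×10^-19)(0.913)] = 4.50×10^-5 m.

r ≈ 45.0 µm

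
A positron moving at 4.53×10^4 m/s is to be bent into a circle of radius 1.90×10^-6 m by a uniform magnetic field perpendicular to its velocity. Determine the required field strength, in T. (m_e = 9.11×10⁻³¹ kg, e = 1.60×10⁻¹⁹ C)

qvB = mv²/r gives B = mv/(qr).
B = (9.11×10^-31)(4.53×10^4) / [(1×1.60×10^-19)(1.90×10^-6)] = 0.136 T.

B ≈ 0.136 T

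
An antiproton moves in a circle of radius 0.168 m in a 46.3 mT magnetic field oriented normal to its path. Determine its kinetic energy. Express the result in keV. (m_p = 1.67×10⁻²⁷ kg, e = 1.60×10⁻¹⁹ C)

v = qBr/m = (1×1.60×10^-19)(0.0463)(0.168) / (1.67×10^-27) = 7.45×10^5 m/s.
K = ½mv² = 0.5·(1.67×10^-27)·(7.45×10^5)² = 4.64×10^-16 J = 2.90 keV.

K ≈ 2.90 keV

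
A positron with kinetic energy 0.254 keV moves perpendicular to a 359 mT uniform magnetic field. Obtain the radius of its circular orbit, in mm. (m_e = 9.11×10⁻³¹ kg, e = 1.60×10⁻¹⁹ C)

r ≈ 0.150 mm

Convert the energy: K = 0.254 keV = 4.06×10^-17 J.
v = √(2K/m) = √(2·4.06×10^-17/9.11×10^-31) = 9.45×10^6 m/s.
r = mv/(qB) = (9.11×10^-31)(9.45×10^6) / [(1×1.60×10^-19)(0.359)] = 1.50×10^-4 m.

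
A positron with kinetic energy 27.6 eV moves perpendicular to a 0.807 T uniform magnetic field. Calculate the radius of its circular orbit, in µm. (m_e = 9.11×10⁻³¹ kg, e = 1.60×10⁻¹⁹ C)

r ≈ 22.0 µm

Convert the energy: K = 27.6 eV = 4.42×10^-18 J.
v = √(2K/m) = √(2·4.42×10^-18/9.11×10^-31) = 3.11×10^6 m/s.
r = mv/(qB) = (9.11×10^-31)(3.11×10^6) / [(1×1.60×10^-19)(0.807)] = 2.20×10^-5 m.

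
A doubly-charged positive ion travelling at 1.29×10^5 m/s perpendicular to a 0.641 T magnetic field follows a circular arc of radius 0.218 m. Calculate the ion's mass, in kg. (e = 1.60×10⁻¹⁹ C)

m ≈ 3.47×10^-25 kg

qvB = mv²/r ⇒ m = qBr/v.
m = (2×1.60×10^-19)(0.641)(0.218) / (1.29×10^5) = 3.47×10^-25 kg.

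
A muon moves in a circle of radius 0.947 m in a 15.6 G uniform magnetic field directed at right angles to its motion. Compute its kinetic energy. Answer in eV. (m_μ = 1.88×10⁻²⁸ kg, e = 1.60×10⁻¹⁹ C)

v = qBr/m = (1×1.60×10^-19)(1.56×10^-3)(0.947) / (1.88×10^-28) = 1.26×10^6 m/s.
K = ½mv² = 0.5·(1.88×10^-28)·(1.26×10^6)² = 1.49×10^-16 J = 929 eV.

K ≈ 929 eV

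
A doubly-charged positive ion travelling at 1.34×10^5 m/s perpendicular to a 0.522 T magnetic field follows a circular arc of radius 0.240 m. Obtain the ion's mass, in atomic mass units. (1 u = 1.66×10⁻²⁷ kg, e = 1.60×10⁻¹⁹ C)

m ≈ 180 u

qvB = mv²/r ⇒ m = qBr/v.
m = (2×1.60×10^-19)(0.522)(0.240) / (1.34×10^5) = 2.99×10^-25 kg = 180 u.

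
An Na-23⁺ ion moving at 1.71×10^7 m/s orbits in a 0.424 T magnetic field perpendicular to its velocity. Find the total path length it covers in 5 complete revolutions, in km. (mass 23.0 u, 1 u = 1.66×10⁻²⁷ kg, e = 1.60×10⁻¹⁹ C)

r = mv/(qB) = 9.62 m, so one revolution covers 2πr = 60.5 m.
In 5 revolutions: L = 5·2πr = 302 m.

L ≈ 0.302 km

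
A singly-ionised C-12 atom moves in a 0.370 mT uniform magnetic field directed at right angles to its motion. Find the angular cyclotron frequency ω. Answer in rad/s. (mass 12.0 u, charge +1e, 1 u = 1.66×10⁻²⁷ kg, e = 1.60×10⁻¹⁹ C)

ω = qB/m = (1×1.60×10^-19)(3.70×10^-4) / (1.99×10^-26) = 2970 rad/s.

ω ≈ 2970 rad/s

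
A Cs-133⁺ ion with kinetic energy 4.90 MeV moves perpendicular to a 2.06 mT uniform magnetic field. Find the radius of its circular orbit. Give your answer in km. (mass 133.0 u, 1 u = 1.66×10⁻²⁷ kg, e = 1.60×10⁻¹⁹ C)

Convert the energy: K = 4.90 MeV = 7.84×10^-13 J.
v = √(2K/m) = √(2·7.84×10^-13/2.21×10^-25) = 2.66×10^6 m/s.
r = mv/(qB) = (2.21×10^-25)(2.66×10^6) / [(1×1.60×10^-19)(2.06×10^-3)] = 1790 m.

r ≈ 1.79 km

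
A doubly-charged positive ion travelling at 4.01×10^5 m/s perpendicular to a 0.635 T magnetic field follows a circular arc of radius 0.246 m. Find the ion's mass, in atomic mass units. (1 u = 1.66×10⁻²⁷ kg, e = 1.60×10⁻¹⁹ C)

m ≈ 75.1 u

qvB = mv²/r ⇒ m = qBr/v.
m = (2×1.60×10^-19)(0.635)(0.246) / (4.01×10^5) = 1.25×10^-25 kg = 75.1 u.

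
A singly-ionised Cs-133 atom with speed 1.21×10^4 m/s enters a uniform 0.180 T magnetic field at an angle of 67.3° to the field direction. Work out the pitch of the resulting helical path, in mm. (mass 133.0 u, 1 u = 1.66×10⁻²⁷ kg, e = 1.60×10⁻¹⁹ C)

pitch ≈ 225 mm

The velocity component along B is v∥ = v cos67.3° = 4670 m/s.
The cyclotron period T = 2πm/(qB) = 4.82×10^-5 s is set by m, q, B alone.
Pitch = v∥·T = (4670)(4.82×10^-5) = 0.225 m.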